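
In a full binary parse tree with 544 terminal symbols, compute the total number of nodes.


Leaf nodes (terminals): 544
Internal nodes = n - 1 = 544 - 1 = 543
Total = leaves + internal = 544 + 543 = 1087

1087


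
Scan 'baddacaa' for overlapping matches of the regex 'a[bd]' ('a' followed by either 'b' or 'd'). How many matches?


Pattern: a[bd] means 'a' followed by either 'b' or 'd'.
Scanning 'baddacaa' position-by-position:
  Pos 0: window 'ba' -> no
  Pos 1: window 'ad' -> MATCH
  Pos 2: window 'dd' -> no
  Pos 3: window 'da' -> no
  Pos 4: window 'ac' -> no
  Pos 5: window 'ca' -> no
  Pos 6: window 'aa' -> no
  Pos 7: window 'a' -> no
Total matches: 1

1


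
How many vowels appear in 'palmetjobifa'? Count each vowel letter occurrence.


Scanning each character of 'palmetjobifa':
  Position 1: 'p' -> consonant (running count: 0)
  Position 2: 'a' -> vowel (running count: 1)
  Position 3: 'l' -> consonant (running count: 1)
  Position 4: 'm' -> consonant (running count: 1)
  Position 5: 'e' -> vowel (running count: 2)
  Position 6: 't' -> consonant (running count: 2)
  Position 7: 'j' -> consonant (running count: 2)
  Position 8: 'o' -> vowel (running count: 3)
  Position 9: 'b' -> consonant (running count: 3)
  Position 10: 'i' -> vowel (running count: 4)
  Position 11: 'f' -> consonant (running count: 4)
  Position 12: 'a' -> vowel (running count: 5)
Total vowels: 5

5


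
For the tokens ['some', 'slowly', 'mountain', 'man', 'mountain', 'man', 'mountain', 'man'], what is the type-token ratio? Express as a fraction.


Tokens: 8
Unique types: ('man', 'mountain', 'slowly', 'some') = 4
TTR = 4/8
Simplify: divide both by 4 -> 1/2
TTR = 1/2

1/2


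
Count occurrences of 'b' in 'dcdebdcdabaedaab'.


Scanning 'dcdebdcdabaedaab' for 'b':
  Position 4: 'b' -> MATCH (count: 1)
  Position 9: 'b' -> MATCH (count: 2)
  Position 15: 'b' -> MATCH (count: 3)
Total occurrences of 'b': 3

3


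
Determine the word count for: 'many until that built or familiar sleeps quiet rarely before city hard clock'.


Counting words by splitting on spaces:
  Word 1: 'many'
  Word 2: 'until'
  Word 3: 'that'
  Word 4: 'built'
  Word 5: 'or'
  Word 6: 'familiar'
  Word 7: 'sleeps'
  Word 8: 'quiet'
  Word 9: 'rarely'
  Word 10: 'before'
  Word 11: 'city'
  Word 12: 'hard'
  Word 13: 'clock'
Total words: 13

13


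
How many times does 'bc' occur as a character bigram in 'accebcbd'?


Scanning 'accebcbd' for bigram 'bc':
  Position 0: 'ac' -> no
  Position 1: 'cc' -> no
  Position 2: 'ce' -> no
  Position 3: 'eb' -> no
  Position 4: 'bc' -> MATCH
  Position 5: 'cb' -> no
  Position 6: 'bd' -> no
Total matches: 1

1


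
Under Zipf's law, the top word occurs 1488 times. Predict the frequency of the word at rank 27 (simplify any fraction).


Zipf's law: freq(rank) = f1 / rank
f1 = 1488, rank = 27
freq = 1488 / 27
GCD(1488, 27) = 3
Simplified: 496/9

496/9


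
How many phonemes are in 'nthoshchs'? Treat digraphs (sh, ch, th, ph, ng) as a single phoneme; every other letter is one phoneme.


Parsing 'nthoshchs' greedily, digraphs first:
  'n' -> consonant phoneme (phonemes so far: 1)
  'th' -> digraph (1 consonant phoneme) (phonemes so far: 2)
  'o' -> vowel phoneme (phonemes so far: 3)
  'sh' -> digraph (1 consonant phoneme) (phonemes so far: 4)
  'ch' -> digraph (1 consonant phoneme) (phonemes so far: 5)
  's' -> consonant phoneme (phonemes so far: 6)
Total phonemes: 6

6


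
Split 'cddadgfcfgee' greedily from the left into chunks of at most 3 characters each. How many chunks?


'cddadgfcfgee' has 12 characters.
Chunking with max size 3:
  Chunk 1: 'cdd' (positions 0-2)
  Chunk 2: 'adg' (positions 3-5)
  Chunk 3: 'fcf' (positions 6-8)
  Chunk 4: 'gee' (positions 9-11)
Total chunks: ceil(12 / 3) = 4

4


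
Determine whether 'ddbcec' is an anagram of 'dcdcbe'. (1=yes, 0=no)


Sort characters of 'ddbcec': 'bccdde'
Sort characters of 'dcdcbe': 'bccdde'
Sorted forms match -> they ARE anagrams
Result: 1

1


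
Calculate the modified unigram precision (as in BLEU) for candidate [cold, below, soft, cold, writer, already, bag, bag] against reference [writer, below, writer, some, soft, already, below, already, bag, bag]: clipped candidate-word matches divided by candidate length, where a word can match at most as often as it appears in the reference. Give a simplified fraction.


Reference word counts: {'already': 2, 'bag': 2, 'below': 2, 'soft': 1, 'some': 1, 'writer': 2}
Checking each candidate word (with clipping):
  'cold' -> not in reference -> no match (matches: 0)
  'below' -> in reference (ref count 2, used 1/2) -> match (matches: 1)
  'soft' -> in reference (ref count 1, used 1/1) -> match (matches: 2)
  'cold' -> not in reference -> no match (matches: 2)
  'writer' -> in reference (ref count 2, used 1/2) -> match (matches: 3)
  'already' -> in reference (ref count 2, used 1/2) -> match (matches: 4)
  'bag' -> in reference (ref count 2, used 1/2) -> match (matches: 5)
  'bag' -> in reference (ref count 2, used 2/2) -> match (matches: 6)
Clipped matches: 6, Candidate length: 8
Precision = 6/8 = 3/4

3/4


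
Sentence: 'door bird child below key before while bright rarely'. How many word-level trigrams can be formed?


Word trigrams from [9] words:
  Trigram 1: (door bird child)
  Trigram 2: (bird child below)
  Trigram 3: (child below key)
  Trigram 4: (below key before)
  Trigram 5: (key before while)
  Trigram 6: (before while bright)
  Trigram 7: (while bright rarely)
Total word trigrams: 9 - 2 = 7

7


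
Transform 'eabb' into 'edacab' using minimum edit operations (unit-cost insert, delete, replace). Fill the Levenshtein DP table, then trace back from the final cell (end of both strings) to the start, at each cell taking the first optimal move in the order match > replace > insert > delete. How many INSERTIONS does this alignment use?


Edit distance = 3. Backtracking from cell (4, 6) with preference match > replace > insert > delete,
then listing the resulting alignment 'eabb' -> 'edacab' left to right:
  Step 1: keep 'e'
  Step 2: insert 'd' [insertion #1]
  Step 3: keep 'a'
  Step 4: insert 'c' [insertion #2]
  Step 5: replace b->a
  Step 6: keep 'b'
Total insertions: 2

2


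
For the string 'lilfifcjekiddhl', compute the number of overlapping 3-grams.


String 'lilfifcjekiddhl' has length L = 15.
Number of overlapping n-grams = L - n + 1
Substituting: 15 - 3 + 1 = 13

13


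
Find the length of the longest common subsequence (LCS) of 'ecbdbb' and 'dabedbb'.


DP table for LCS of 'ecbdbb' and 'dabedbb':
       d  a  b  e  d  b  b
    0  0  0  0  0  0  0  0
  e 0  0  0  0  1  1  1  1
  c 0  0  0  0  1  1  1  1
  b 0  0  0  1  1  1  2  2
  d 0  1  1  1  1  2  2  2
  b 0  1  1  2  2  2  3  3
  b 0  1  1  2  2  2  3  4
LCS: 'edbb'
LCS length = 4

4


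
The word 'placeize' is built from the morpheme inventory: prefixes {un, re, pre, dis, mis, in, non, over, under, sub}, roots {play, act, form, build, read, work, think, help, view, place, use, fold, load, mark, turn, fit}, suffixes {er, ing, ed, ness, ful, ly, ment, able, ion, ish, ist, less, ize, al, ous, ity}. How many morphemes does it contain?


Segmenting 'placeize' against the inventory:
  'place' -> root (morpheme 1)
  'ize' -> suffix (morpheme 2)
Total morphemes: 2

2


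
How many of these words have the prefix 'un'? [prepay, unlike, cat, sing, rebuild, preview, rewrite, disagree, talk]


Checking each word for prefix 'un':
  'prepay' -> no (count: 0)
  'unlike' -> YES, starts with 'un' (count: 1)
  'cat' -> no (count: 1)
  'sing' -> no (count: 1)
  'rebuild' -> no (count: 1)
  'preview' -> no (count: 1)
  'rewrite' -> no (count: 1)
  'disagree' -> no (count: 1)
  'talk' -> no (count: 1)
Total with prefix 'un': 1

1


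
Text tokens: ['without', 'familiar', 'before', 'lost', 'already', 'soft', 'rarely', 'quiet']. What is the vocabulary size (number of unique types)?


Listing all tokens and tracking unique types:
  Token 1: 'without' -> NEW (unique so far: 1)
  Token 2: 'familiar' -> NEW (unique so far: 2)
  Token 3: 'before' -> NEW (unique so far: 3)
  Token 4: 'lost' -> NEW (unique so far: 4)
  Token 5: 'already' -> NEW (unique so far: 5)
  Token 6: 'soft' -> NEW (unique so far: 6)
  Token 7: 'rarely' -> NEW (unique so far: 7)
  Token 8: 'quiet' -> NEW (unique so far: 8)
Unique types: ('already', 'before', 'familiar', 'lost', 'quiet', 'rarely', 'soft', 'without')
Vocabulary size: 8

8


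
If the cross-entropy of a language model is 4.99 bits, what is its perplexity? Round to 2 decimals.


Perplexity formula: PP = 2^H
H = 4.99
PP = 2^4.99
Decompose: 2^4.99 = 2^4 * 2^0.99
2^4 = 16, 2^0.99 ~ 1.9861850
PP ~ 16 * 1.9861850 = 31.7789600
Rounded to 2 decimals: 31.78

31.78


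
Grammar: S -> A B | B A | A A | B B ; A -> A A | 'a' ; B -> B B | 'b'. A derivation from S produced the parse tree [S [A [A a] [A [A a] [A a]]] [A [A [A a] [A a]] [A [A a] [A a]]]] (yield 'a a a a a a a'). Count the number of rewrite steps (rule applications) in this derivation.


Every bracketed nonterminal node [X ...] in the tree is produced by exactly one rule application.
Reading the tree off as a leftmost derivation:
  Step 1: S  =>  A A   (applied S -> A A)
  Step 2: A A  =>  A A A   (applied A -> A A)
  Step 3: A A A  =>  a A A   (applied A -> a)
  Step 4: a A A  =>  a A A A   (applied A -> A A)
  Step 5: a A A A  =>  a a A A   (applied A -> a)
  Step 6: a a A A  =>  a a a A   (applied A -> a)
  Step 7: a a a A  =>  a a a A A   (applied A -> A A)
  Step 8: a a a A A  =>  a a a A A A   (applied A -> A A)
  Step 9: a a a A A A  =>  a a a a A A   (applied A -> a)
  Step 10: a a a a A A  =>  a a a a a A   (applied A -> a)
  Step 11: a a a a a A  =>  a a a a a A A   (applied A -> A A)
  Step 12: a a a a a A A  =>  a a a a a a A   (applied A -> a)
  Step 13: a a a a a a A  =>  a a a a a a a   (applied A -> a)
Final yield: a a a a a a a
Total rewrite steps: 13

13


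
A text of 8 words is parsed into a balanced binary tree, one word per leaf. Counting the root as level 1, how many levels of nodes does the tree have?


In a balanced binary tree with n leaves the deepest leaf is ceil(log2(n)) edges below the root,
so counting node levels inclusive of root and leaves gives ceil(log2(n)) + 1 levels.
log2(8) = 3.0000
ceil(3.0000) = 3
levels = 3 + 1 = 4

4


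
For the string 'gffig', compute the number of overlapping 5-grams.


String 'gffig' has length L = 5.
Number of overlapping n-grams = L - n + 1
Substituting: 5 - 5 + 1 = 1

1


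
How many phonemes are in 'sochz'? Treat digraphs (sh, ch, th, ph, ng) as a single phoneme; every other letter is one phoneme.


Parsing 'sochz' greedily, digraphs first:
  's' -> consonant phoneme (phonemes so far: 1)
  'o' -> vowel phoneme (phonemes so far: 2)
  'ch' -> digraph (1 consonant phoneme) (phonemes so far: 3)
  'z' -> consonant phoneme (phonemes so far: 4)
Total phonemes: 4

4


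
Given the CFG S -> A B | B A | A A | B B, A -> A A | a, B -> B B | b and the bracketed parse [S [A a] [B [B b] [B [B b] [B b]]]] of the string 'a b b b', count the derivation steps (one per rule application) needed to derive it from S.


Every bracketed nonterminal node [X ...] in the tree is produced by exactly one rule application.
Reading the tree off as a leftmost derivation:
  Step 1: S  =>  A B   (applied S -> A B)
  Step 2: A B  =>  a B   (applied A -> a)
  Step 3: a B  =>  a B B   (applied B -> B B)
  Step 4: a B B  =>  a b B   (applied B -> b)
  Step 5: a b B  =>  a b B B   (applied B -> B B)
  Step 6: a b B B  =>  a b b B   (applied B -> b)
  Step 7: a b b B  =>  a b b b   (applied B -> b)
Final yield: a b b b
Total rewrite steps: 7

7


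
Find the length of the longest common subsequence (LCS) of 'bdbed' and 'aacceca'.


DP table for LCS of 'bdbed' and 'aacceca':
       a  a  c  c  e  c  a
    0  0  0  0  0  0  0  0
  b 0  0  0  0  0  0  0  0
  d 0  0  0  0  0  0  0  0
  b 0  0  0  0  0  0  0  0
  e 0  0  0  0  0  1  1  1
  d 0  0  0  0  0  1  1  1
LCS: 'e'
LCS length = 1

1


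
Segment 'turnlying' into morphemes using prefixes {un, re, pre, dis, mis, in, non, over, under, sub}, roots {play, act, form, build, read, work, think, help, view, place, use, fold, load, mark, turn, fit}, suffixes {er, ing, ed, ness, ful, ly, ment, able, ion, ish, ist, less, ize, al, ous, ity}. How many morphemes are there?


Segmenting 'turnlying' against the inventory:
  'turn' -> root (morpheme 1)
  'ly' -> suffix (morpheme 2)
  'ing' -> suffix (morpheme 3)
Total morphemes: 3

3


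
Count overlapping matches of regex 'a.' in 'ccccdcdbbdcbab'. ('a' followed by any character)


Pattern: a. means 'a' followed by any character.
Scanning 'ccccdcdbbdcbab' position-by-position:
  Pos 0: window 'cc' -> no
  Pos 1: window 'cc' -> no
  Pos 2: window 'cc' -> no
  Pos 3: window 'cd' -> no
  Pos 4: window 'dc' -> no
  Pos 5: window 'cd' -> no
  Pos 6: window 'db' -> no
  Pos 7: window 'bb' -> no
  Pos 8: window 'bd' -> no
  Pos 9: window 'dc' -> no
  Pos 10: window 'cb' -> no
  Pos 11: window 'ba' -> no
  Pos 12: window 'ab' -> MATCH
  Pos 13: window 'b' -> no
Total matches: 1

1


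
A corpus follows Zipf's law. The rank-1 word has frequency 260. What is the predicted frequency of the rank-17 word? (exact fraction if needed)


Zipf's law: freq(rank) = f1 / rank
f1 = 260, rank = 17
freq = 260 / 17
GCD(260, 17) = 1
Simplified: 260/17

260/17


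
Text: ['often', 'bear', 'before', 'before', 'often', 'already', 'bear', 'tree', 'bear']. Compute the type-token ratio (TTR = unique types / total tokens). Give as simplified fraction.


Tokens: 9
Unique types: ('already', 'bear', 'before', 'often', 'tree') = 5
TTR = 5/9
Already in lowest terms.

5/9


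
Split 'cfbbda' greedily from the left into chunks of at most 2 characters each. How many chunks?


'cfbbda' has 6 characters.
Chunking with max size 2:
  Chunk 1: 'cf' (positions 0-1)
  Chunk 2: 'bb' (positions 2-3)
  Chunk 3: 'da' (positions 4-5)
Total chunks: ceil(6 / 2) = 3

3


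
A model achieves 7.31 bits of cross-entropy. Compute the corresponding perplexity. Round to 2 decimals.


Perplexity formula: PP = 2^H
H = 7.31
PP = 2^7.31
Decompose: 2^7.31 = 2^7 * 2^0.31
2^7 = 128, 2^0.31 ~ 1.2397077
PP ~ 128 * 1.2397077 = 158.6825856
Rounded to 2 decimals: 158.68

158.68


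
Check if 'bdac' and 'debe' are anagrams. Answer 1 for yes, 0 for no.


Sort characters of 'bdac': 'abcd'
Sort characters of 'debe': 'bdee'
Sorted forms differ -> they are NOT anagrams
Result: 0

0


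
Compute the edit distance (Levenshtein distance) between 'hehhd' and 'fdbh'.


Building DP table for s1='hehhd' (len 5) and s2='fdbh' (len 4):
       f  d  b  h
    0  1  2  3  4
  h 1  1  2  3  3
  e 2  2  2  3  4
  h 3  3  3  3  3
  h 4  4  4  4  3
  d 5  5  4  5  4
Edit distance = dp[5][4] = 4

4


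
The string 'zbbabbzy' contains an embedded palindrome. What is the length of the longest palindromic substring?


Scanning 'zbbabbzy' for palindromic substrings.
Substring at positions 0-6: 'zbbabbz'.
Check: reverse('zbbabbz') = 'zbbabbz' -> palindrome confirmed.
Neighbouring characters ('-' / 'y') break symmetry, so it cannot extend further.
No longer palindromic substring exists; longest length = 7

7


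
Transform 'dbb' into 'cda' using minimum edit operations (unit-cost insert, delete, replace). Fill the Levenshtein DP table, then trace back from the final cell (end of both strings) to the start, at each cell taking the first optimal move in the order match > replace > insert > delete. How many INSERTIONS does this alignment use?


Edit distance = 3. Backtracking from cell (3, 3) with preference match > replace > insert > delete,
then listing the resulting alignment 'dbb' -> 'cda' left to right:
  Step 1: replace d->c
  Step 2: replace b->d
  Step 3: replace b->a
Total insertions: 0

0


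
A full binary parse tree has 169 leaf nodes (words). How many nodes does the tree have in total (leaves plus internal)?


Leaf nodes (terminals): 169
Internal nodes = n - 1 = 169 - 1 = 168
Total = leaves + internal = 169 + 168 = 337

337


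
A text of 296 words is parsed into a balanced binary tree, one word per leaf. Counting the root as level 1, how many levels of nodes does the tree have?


In a balanced binary tree with n leaves the deepest leaf is ceil(log2(n)) edges below the root,
so counting node levels inclusive of root and leaves gives ceil(log2(n)) + 1 levels.
log2(296) = 8.2095
ceil(8.2095) = 9
levels = 9 + 1 = 10

10


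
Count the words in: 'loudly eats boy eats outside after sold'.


Counting words by splitting on spaces:
  Word 1: 'loudly'
  Word 2: 'eats'
  Word 3: 'boy'
  Word 4: 'eats'
  Word 5: 'outside'
  Word 6: 'after'
  Word 7: 'sold'
Total words: 7

7


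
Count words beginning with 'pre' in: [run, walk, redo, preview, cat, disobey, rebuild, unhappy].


Checking each word for prefix 'pre':
  'run' -> no (count: 0)
  'walk' -> no (count: 0)
  'redo' -> no (count: 0)
  'preview' -> YES, starts with 'pre' (count: 1)
  'cat' -> no (count: 1)
  'disobey' -> no (count: 1)
  'rebuild' -> no (count: 1)
  'unhappy' -> no (count: 1)
Total with prefix 'pre': 1

1


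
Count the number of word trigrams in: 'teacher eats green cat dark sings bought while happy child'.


Word trigrams from [10] words:
  Trigram 1: (teacher eats green)
  Trigram 2: (eats green cat)
  Trigram 3: (green cat dark)
  Trigram 4: (cat dark sings)
  Trigram 5: (dark sings bought)
  Trigram 6: (sings bought while)
  Trigram 7: (bought while happy)
  Trigram 8: (while happy child)
Total word trigrams: 10 - 2 = 8

8


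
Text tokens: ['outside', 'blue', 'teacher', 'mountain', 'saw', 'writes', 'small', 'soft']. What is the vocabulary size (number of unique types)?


Listing all tokens and tracking unique types:
  Token 1: 'outside' -> NEW (unique so far: 1)
  Token 2: 'blue' -> NEW (unique so far: 2)
  Token 3: 'teacher' -> NEW (unique so far: 3)
  Token 4: 'mountain' -> NEW (unique so far: 4)
  Token 5: 'saw' -> NEW (unique so far: 5)
  Token 6: 'writes' -> NEW (unique so far: 6)
  Token 7: 'small' -> NEW (unique so far: 7)
  Token 8: 'soft' -> NEW (unique so far: 8)
Unique types: ('blue', 'mountain', 'outside', 'saw', 'small', 'soft', 'teacher', 'writes')
Vocabulary size: 8

8


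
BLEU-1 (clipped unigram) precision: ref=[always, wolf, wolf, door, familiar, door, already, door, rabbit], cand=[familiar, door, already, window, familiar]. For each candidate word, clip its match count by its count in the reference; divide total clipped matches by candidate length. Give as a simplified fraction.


Reference word counts: {'already': 1, 'always': 1, 'door': 3, 'familiar': 1, 'rabbit': 1, 'wolf': 2}
Checking each candidate word (with clipping):
  'familiar' -> in reference (ref count 1, used 1/1) -> match (matches: 1)
  'door' -> in reference (ref count 3, used 1/3) -> match (matches: 2)
  'already' -> in reference (ref count 1, used 1/1) -> match (matches: 3)
  'window' -> not in reference -> no match (matches: 3)
  'familiar' -> ref count 1 already used up (1/1) -> clipped, no match (matches: 3)
Clipped matches: 3, Candidate length: 5
Precision = 3/5

3/5


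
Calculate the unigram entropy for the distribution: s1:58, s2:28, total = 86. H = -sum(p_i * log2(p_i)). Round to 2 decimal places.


Computing entropy H = -sum(p_i * log2(p_i)):
  s1: p = 58/86 = 0.6744, -p*log2(p) = 0.3833
  s2: p = 28/86 = 0.3256, -p*log2(p) = 0.5271
H = sum of terms = 0.9104
Rounded to 2 decimals: 0.91

0.91


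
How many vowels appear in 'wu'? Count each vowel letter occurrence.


Scanning each character of 'wu':
  Position 1: 'w' -> consonant (running count: 0)
  Position 2: 'u' -> vowel (running count: 1)
Total vowels: 1

1


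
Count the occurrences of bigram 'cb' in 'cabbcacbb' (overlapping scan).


Scanning 'cabbcacbb' for bigram 'cb':
  Position 0: 'ca' -> no
  Position 1: 'ab' -> no
  Position 2: 'bb' -> no
  Position 3: 'bc' -> no
  Position 4: 'ca' -> no
  Position 5: 'ac' -> no
  Position 6: 'cb' -> MATCH
  Position 7: 'bb' -> no
Total matches: 1

1


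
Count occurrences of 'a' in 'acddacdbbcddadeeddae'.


Scanning 'acddacdbbcddadeeddae' for 'a':
  Position 0: 'a' -> MATCH (count: 1)
  Position 4: 'a' -> MATCH (count: 2)
  Position 12: 'a' -> MATCH (count: 3)
  Position 18: 'a' -> MATCH (count: 4)
Total occurrences of 'a': 4

4


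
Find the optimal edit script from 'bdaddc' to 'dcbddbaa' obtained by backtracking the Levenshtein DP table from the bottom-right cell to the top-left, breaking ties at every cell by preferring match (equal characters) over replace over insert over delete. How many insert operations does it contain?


Edit distance = 6. Backtracking from cell (6, 8) with preference match > replace > insert > delete,
then listing the resulting alignment 'bdaddc' -> 'dcbddbaa' left to right:
  Step 1: insert 'd' [insertion #1]
  Step 2: insert 'c' [insertion #2]
  Step 3: keep 'b'
  Step 4: keep 'd'
  Step 5: replace a->d
  Step 6: replace d->b
  Step 7: replace d->a
  Step 8: replace c->a
Total insertions: 2

2


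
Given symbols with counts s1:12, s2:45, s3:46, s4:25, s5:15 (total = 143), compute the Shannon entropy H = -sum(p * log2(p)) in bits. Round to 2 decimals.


Computing entropy H = -sum(p_i * log2(p_i)):
  s1: p = 12/143 = 0.0839, -p*log2(p) = 0.3000
  s2: p = 45/143 = 0.3147, -p*log2(p) = 0.5249
  s3: p = 46/143 = 0.3217, -p*log2(p) = 0.5264
  s4: p = 25/143 = 0.1748, -p*log2(p) = 0.4399
  s5: p = 15/143 = 0.1049, -p*log2(p) = 0.3412
H = sum of terms = 2.1324
Rounded to 2 decimals: 2.13

2.13


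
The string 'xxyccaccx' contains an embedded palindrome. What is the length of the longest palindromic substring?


Scanning 'xxyccaccx' for palindromic substrings.
Substring at positions 3-7: 'ccacc'.
Check: reverse('ccacc') = 'ccacc' -> palindrome confirmed.
Neighbouring characters ('y' / 'x') break symmetry, so it cannot extend further.
No longer palindromic substring exists; longest length = 5

5


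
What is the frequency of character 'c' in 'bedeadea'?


Scanning 'bedeadea' for 'c':
  No matches found.
Total occurrences of 'c': 0

0


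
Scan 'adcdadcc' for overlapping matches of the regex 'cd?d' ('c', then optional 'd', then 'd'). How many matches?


Pattern: cd?d means 'c', then optional 'd', then 'd'.
Scanning 'adcdadcc' position-by-position:
  Pos 0: window 'adc' -> no
  Pos 1: window 'dcd' -> no
  Pos 2: window 'cda' -> MATCH
  Pos 3: window 'dad' -> no
  Pos 4: window 'adc' -> no
  Pos 5: window 'dcc' -> no
  Pos 6: window 'cc' -> no
  Pos 7: window 'c' -> no
Total matches: 1

1


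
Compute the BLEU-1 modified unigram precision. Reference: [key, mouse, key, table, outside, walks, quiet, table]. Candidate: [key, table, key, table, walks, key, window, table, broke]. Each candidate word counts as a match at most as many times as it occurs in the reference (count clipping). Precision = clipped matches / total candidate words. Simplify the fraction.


Reference word counts: {'key': 2, 'mouse': 1, 'outside': 1, 'quiet': 1, 'table': 2, 'walks': 1}
Checking each candidate word (with clipping):
  'key' -> in reference (ref count 2, used 1/2) -> match (matches: 1)
  'table' -> in reference (ref count 2, used 1/2) -> match (matches: 2)
  'key' -> in reference (ref count 2, used 2/2) -> match (matches: 3)
  'table' -> in reference (ref count 2, used 2/2) -> match (matches: 4)
  'walks' -> in reference (ref count 1, used 1/1) -> match (matches: 5)
  'key' -> ref count 2 already used up (2/2) -> clipped, no match (matches: 5)
  'window' -> not in reference -> no match (matches: 5)
  'table' -> ref count 2 already used up (2/2) -> clipped, no match (matches: 5)
  'broke' -> not in reference -> no match (matches: 5)
Clipped matches: 5, Candidate length: 9
Precision = 5/9

5/9


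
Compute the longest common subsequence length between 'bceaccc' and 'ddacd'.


DP table for LCS of 'bceaccc' and 'ddacd':
       d  d  a  c  d
    0  0  0  0  0  0
  b 0  0  0  0  0  0
  c 0  0  0  0  1  1
  e 0  0  0  0  1  1
  a 0  0  0  1  1  1
  c 0  0  0  1  2  2
  c 0  0  0  1  2  2
  c 0  0  0  1  2  2
LCS: 'ac'
LCS length = 2

2


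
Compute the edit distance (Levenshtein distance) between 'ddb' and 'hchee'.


Building DP table for s1='ddb' (len 3) and s2='hchee' (len 5):
       h  c  h  e  e
    0  1  2  3  4  5
  d 1  1  2  3  4  5
  d 2  2  2  3  4  5
  b 3  3  3  3  4  5
Edit distance = dp[3][5] = 5

5


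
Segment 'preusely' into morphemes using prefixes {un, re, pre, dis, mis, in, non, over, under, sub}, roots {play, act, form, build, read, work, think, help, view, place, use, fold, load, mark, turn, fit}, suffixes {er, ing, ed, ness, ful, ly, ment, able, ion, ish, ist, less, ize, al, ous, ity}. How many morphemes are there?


Segmenting 'preusely' against the inventory:
  'pre' -> prefix (morpheme 1)
  'use' -> root (morpheme 2)
  'ly' -> suffix (morpheme 3)
Total morphemes: 3

3


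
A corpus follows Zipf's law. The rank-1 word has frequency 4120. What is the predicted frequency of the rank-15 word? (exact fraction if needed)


Zipf's law: freq(rank) = f1 / rank
f1 = 4120, rank = 15
freq = 4120 / 15
GCD(4120, 15) = 5
Simplified: 824/3

824/3


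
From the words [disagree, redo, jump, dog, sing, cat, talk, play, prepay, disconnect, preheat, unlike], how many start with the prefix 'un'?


Checking each word for prefix 'un':
  'disagree' -> no (count: 0)
  'redo' -> no (count: 0)
  'jump' -> no (count: 0)
  'dog' -> no (count: 0)
  'sing' -> no (count: 0)
  'cat' -> no (count: 0)
  'talk' -> no (count: 0)
  'play' -> no (count: 0)
  'prepay' -> no (count: 0)
  'disconnect' -> no (count: 0)
  'preheat' -> no (count: 0)
  'unlike' -> YES, starts with 'un' (count: 1)
Total with prefix 'un': 1

1


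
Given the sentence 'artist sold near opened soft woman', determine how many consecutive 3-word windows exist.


Word trigrams from [6] words:
  Trigram 1: (artist sold near)
  Trigram 2: (sold near opened)
  Trigram 3: (near opened soft)
  Trigram 4: (opened soft woman)
Total word trigrams: 6 - 2 = 4

4


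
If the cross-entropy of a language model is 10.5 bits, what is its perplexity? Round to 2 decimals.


Perplexity formula: PP = 2^H
H = 10.5
PP = 2^10.5
Decompose: 2^10.5 = 2^10 * 2^0.5 = 2^10 * sqrt(2)
2^10 = 1024, sqrt(2) ~ 1.4142136
PP ~ 1024 * 1.4142136 = 1448.1547264
Rounded to 2 decimals: 1448.15

1448.15


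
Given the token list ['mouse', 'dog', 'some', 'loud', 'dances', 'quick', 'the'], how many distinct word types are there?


Listing all tokens and tracking unique types:
  Token 1: 'mouse' -> NEW (unique so far: 1)
  Token 2: 'dog' -> NEW (unique so far: 2)
  Token 3: 'some' -> NEW (unique so far: 3)
  Token 4: 'loud' -> NEW (unique so far: 4)
  Token 5: 'dances' -> NEW (unique so far: 5)
  Token 6: 'quick' -> NEW (unique so far: 6)
  Token 7: 'the' -> NEW (unique so far: 7)
Unique types: ('dances', 'dog', 'loud', 'mouse', 'quick', 'some', 'the')
Vocabulary size: 7

7


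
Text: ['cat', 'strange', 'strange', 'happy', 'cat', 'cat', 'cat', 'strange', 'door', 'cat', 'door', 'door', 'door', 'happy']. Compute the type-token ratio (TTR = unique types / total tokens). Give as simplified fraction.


Tokens: 14
Unique types: ('cat', 'door', 'happy', 'strange') = 4
TTR = 4/14
Simplify: divide both by 2 -> 2/7
TTR = 2/7

2/7


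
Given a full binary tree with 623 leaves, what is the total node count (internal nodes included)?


Leaf nodes (terminals): 623
Internal nodes = n - 1 = 623 - 1 = 622
Total = leaves + internal = 623 + 622 = 1245

1245


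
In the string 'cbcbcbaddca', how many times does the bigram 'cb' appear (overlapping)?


Scanning 'cbcbcbaddca' for bigram 'cb':
  Position 0: 'cb' -> MATCH
  Position 1: 'bc' -> no
  Position 2: 'cb' -> MATCH
  Position 3: 'bc' -> no
  Position 4: 'cb' -> MATCH
  Position 5: 'ba' -> no
  Position 6: 'ad' -> no
  Position 7: 'dd' -> no
  Position 8: 'dc' -> no
  Position 9: 'ca' -> no
Total matches: 3

3


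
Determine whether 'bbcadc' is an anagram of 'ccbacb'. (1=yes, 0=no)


Sort characters of 'bbcadc': 'abbccd'
Sort characters of 'ccbacb': 'abbccc'
Sorted forms differ -> they are NOT anagrams
Result: 0

0


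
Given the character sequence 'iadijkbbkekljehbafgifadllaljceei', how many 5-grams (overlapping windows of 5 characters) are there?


String 'iadijkbbkekljehbafgifadllaljceei' has length L = 32.
Number of overlapping n-grams = L - n + 1
Substituting: 32 - 5 + 1 = 28

28


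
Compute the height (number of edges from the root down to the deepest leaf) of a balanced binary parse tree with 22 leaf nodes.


In a balanced binary tree with n leaves the deepest leaf is ceil(log2(n)) edges below the root.
log2(22) = 4.4594
ceil(4.4594) = 5
height (edges) = 5

5


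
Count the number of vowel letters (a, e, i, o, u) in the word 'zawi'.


Scanning each character of 'zawi':
  Position 1: 'z' -> consonant (running count: 0)
  Position 2: 'a' -> vowel (running count: 1)
  Position 3: 'w' -> consonant (running count: 1)
  Position 4: 'i' -> vowel (running count: 2)
Total vowels: 2

2


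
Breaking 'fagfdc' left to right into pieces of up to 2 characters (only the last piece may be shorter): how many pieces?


'fagfdc' has 6 characters.
Chunking with max size 2:
  Chunk 1: 'fa' (positions 0-1)
  Chunk 2: 'gf' (positions 2-3)
  Chunk 3: 'dc' (positions 4-5)
Total chunks: ceil(6 / 2) = 3

3


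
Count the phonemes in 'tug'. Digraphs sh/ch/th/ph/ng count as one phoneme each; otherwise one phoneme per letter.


Parsing 'tug' greedily, digraphs first:
  't' -> consonant phoneme (phonemes so far: 1)
  'u' -> vowel phoneme (phonemes so far: 2)
  'g' -> consonant phoneme (phonemes so far: 3)
Total phonemes: 3

3


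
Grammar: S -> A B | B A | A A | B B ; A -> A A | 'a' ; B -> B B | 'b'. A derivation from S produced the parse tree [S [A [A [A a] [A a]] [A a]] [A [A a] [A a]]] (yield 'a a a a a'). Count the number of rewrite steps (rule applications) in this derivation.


Every bracketed nonterminal node [X ...] in the tree is produced by exactly one rule application.
Reading the tree off as a leftmost derivation:
  Step 1: S  =>  A A   (applied S -> A A)
  Step 2: A A  =>  A A A   (applied A -> A A)
  Step 3: A A A  =>  A A A A   (applied A -> A A)
  Step 4: A A A A  =>  a A A A   (applied A -> a)
  Step 5: a A A A  =>  a a A A   (applied A -> a)
  Step 6: a a A A  =>  a a a A   (applied A -> a)
  Step 7: a a a A  =>  a a a A A   (applied A -> A A)
  Step 8: a a a A A  =>  a a a a A   (applied A -> a)
  Step 9: a a a a A  =>  a a a a a   (applied A -> a)
Final yield: a a a a a
Total rewrite steps: 9

9


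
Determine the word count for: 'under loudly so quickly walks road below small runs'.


Counting words by splitting on spaces:
  Word 1: 'under'
  Word 2: 'loudly'
  Word 3: 'so'
  Word 4: 'quickly'
  Word 5: 'walks'
  Word 6: 'road'
  Word 7: 'below'
  Word 8: 'small'
  Word 9: 'runs'
Total words: 9

9


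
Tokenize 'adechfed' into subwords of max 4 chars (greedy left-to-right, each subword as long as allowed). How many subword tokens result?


'adechfed' has 8 characters.
Chunking with max size 4:
  Chunk 1: 'adec' (positions 0-3)
  Chunk 2: 'hfed' (positions 4-7)
Total chunks: ceil(8 / 4) = 2

2


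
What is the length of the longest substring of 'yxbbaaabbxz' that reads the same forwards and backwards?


Scanning 'yxbbaaabbxz' for palindromic substrings.
Substring at positions 1-9: 'xbbaaabbx'.
Check: reverse('xbbaaabbx') = 'xbbaaabbx' -> palindrome confirmed.
Neighbouring characters ('y' / 'z') break symmetry, so it cannot extend further.
No longer palindromic substring exists; longest length = 9

9


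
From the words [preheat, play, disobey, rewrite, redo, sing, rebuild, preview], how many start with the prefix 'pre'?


Checking each word for prefix 'pre':
  'preheat' -> YES, starts with 'pre' (count: 1)
  'play' -> no (count: 1)
  'disobey' -> no (count: 1)
  'rewrite' -> no (count: 1)
  'redo' -> no (count: 1)
  'sing' -> no (count: 1)
  'rebuild' -> no (count: 1)
  'preview' -> YES, starts with 'pre' (count: 2)
Total with prefix 'pre': 2

2


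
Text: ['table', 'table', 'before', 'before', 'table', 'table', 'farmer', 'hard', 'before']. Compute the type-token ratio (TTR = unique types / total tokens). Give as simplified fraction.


Tokens: 9
Unique types: ('before', 'farmer', 'hard', 'table') = 4
TTR = 4/9
Already in lowest terms.

4/9


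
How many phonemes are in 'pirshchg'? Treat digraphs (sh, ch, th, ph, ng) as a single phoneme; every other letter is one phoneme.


Parsing 'pirshchg' greedily, digraphs first:
  'p' -> consonant phoneme (phonemes so far: 1)
  'i' -> vowel phoneme (phonemes so far: 2)
  'r' -> consonant phoneme (phonemes so far: 3)
  'sh' -> digraph (1 consonant phoneme) (phonemes so far: 4)
  'ch' -> digraph (1 consonant phoneme) (phonemes so far: 5)
  'g' -> consonant phoneme (phonemes so far: 6)
Total phonemes: 6

6


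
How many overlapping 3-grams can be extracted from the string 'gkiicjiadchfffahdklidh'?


String 'gkiicjiadchfffahdklidh' has length L = 22.
Number of overlapping n-grams = L - n + 1
Substituting: 22 - 3 + 1 = 20

20


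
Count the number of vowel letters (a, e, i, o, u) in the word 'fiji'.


Scanning each character of 'fiji':
  Position 1: 'f' -> consonant (running count: 0)
  Position 2: 'i' -> vowel (running count: 1)
  Position 3: 'j' -> consonant (running count: 1)
  Position 4: 'i' -> vowel (running count: 2)
Total vowels: 2

2


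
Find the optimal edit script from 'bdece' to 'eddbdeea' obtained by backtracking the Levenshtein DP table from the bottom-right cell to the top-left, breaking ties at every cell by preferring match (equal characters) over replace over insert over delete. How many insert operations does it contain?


Edit distance = 5. Backtracking from cell (5, 8) with preference match > replace > insert > delete,
then listing the resulting alignment 'bdece' -> 'eddbdeea' left to right:
  Step 1: insert 'e' [insertion #1]
  Step 2: insert 'd' [insertion #2]
  Step 3: insert 'd' [insertion #3]
  Step 4: keep 'b'
  Step 5: keep 'd'
  Step 6: keep 'e'
  Step 7: replace c->e
  Step 8: replace e->a
Total insertions: 3

3


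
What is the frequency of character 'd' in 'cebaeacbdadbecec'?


Scanning 'cebaeacbdadbecec' for 'd':
  Position 8: 'd' -> MATCH (count: 1)
  Position 10: 'd' -> MATCH (count: 2)
Total occurrences of 'd': 2

2


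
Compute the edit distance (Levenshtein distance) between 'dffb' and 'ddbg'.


Building DP table for s1='dffb' (len 4) and s2='ddbg' (len 4):
       d  d  b  g
    0  1  2  3  4
  d 1  0  1  2  3
  f 2  1  1  2  3
  f 3  2  2  2  3
  b 4  3  3  2  3
Edit distance = dp[4][4] = 3

3


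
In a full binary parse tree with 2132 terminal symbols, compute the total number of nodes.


Leaf nodes (terminals): 2132
Internal nodes = n - 1 = 2132 - 1 = 2131
Total = leaves + internal = 2132 + 2131 = 4263

4263


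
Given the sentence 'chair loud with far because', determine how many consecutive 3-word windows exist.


Word trigrams from [5] words:
  Trigram 1: (chair loud with)
  Trigram 2: (loud with far)
  Trigram 3: (with far because)
Total word trigrams: 5 - 2 = 3

3


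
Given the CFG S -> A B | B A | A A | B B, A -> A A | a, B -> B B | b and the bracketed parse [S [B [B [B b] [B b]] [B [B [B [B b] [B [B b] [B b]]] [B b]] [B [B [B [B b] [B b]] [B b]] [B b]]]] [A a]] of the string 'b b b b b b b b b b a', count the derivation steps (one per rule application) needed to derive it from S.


Every bracketed nonterminal node [X ...] in the tree is produced by exactly one rule application.
Reading the tree off as a leftmost derivation:
  Step 1: S  =>  B A   (applied S -> B A)
  Step 2: B A  =>  B B A   (applied B -> B B)
  Step 3: B B A  =>  B B B A   (applied B -> B B)
  Step 4: B B B A  =>  b B B A   (applied B -> b)
  Step 5: b B B A  =>  b b B A   (applied B -> b)
  Step 6: b b B A  =>  b b B B A   (applied B -> B B)
  Step 7: b b B B A  =>  b b B B B A   (applied B -> B B)
  Step 8: b b B B B A  =>  b b B B B B A   (applied B -> B B)
  Step 9: b b B B B B A  =>  b b b B B B A   (applied B -> b)
  Step 10: b b b B B B A  =>  b b b B B B B A   (applied B -> B B)
  Step 11: b b b B B B B A  =>  b b b b B B B A   (applied B -> b)
  Step 12: b b b b B B B A  =>  b b b b b B B A   (applied B -> b)
  Step 13: b b b b b B B A  =>  b b b b b b B A   (applied B -> b)
  Step 14: b b b b b b B A  =>  b b b b b b B B A   (applied B -> B B)
  Step 15: b b b b b b B B A  =>  b b b b b b B B B A   (applied B -> B B)
  Step 16: b b b b b b B B B A  =>  b b b b b b B B B B A   (applied B -> B B)
  Step 17: b b b b b b B B B B A  =>  b b b b b b b B B B A   (applied B -> b)
  Step 18: b b b b b b b B B B A  =>  b b b b b b b b B B A   (applied B -> b)
  Step 19: b b b b b b b b B B A  =>  b b b b b b b b b B A   (applied B -> b)
  Step 20: b b b b b b b b b B A  =>  b b b b b b b b b b A   (applied B -> b)
  Step 21: b b b b b b b b b b A  =>  b b b b b b b b b b a   (applied A -> a)
Final yield: b b b b b b b b b b a
Total rewrite steps: 21

21


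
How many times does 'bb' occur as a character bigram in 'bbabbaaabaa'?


Scanning 'bbabbaaabaa' for bigram 'bb':
  Position 0: 'bb' -> MATCH
  Position 1: 'ba' -> no
  Position 2: 'ab' -> no
  Position 3: 'bb' -> MATCH
  Position 4: 'ba' -> no
  Position 5: 'aa' -> no
  Position 6: 'aa' -> no
  Position 7: 'ab' -> no
  Position 8: 'ba' -> no
  Position 9: 'aa' -> no
Total matches: 2

2


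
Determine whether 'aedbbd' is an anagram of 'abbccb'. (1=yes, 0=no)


Sort characters of 'aedbbd': 'abbdde'
Sort characters of 'abbccb': 'abbbcc'
Sorted forms differ -> they are NOT anagrams
Result: 0

0


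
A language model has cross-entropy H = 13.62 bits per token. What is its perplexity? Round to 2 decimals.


Perplexity formula: PP = 2^H
H = 13.62
PP = 2^13.62
Decompose: 2^13.62 = 2^13 * 2^0.62
2^13 = 8192, 2^0.62 ~ 1.5368752
PP ~ 8192 * 1.5368752 = 12590.0816384
Rounded to 2 decimals: 12590.08

12590.08


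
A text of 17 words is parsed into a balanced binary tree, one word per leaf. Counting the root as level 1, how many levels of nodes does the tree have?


In a balanced binary tree with n leaves the deepest leaf is ceil(log2(n)) edges below the root,
so counting node levels inclusive of root and leaves gives ceil(log2(n)) + 1 levels.
log2(17) = 4.0875
ceil(4.0875) = 5
levels = 5 + 1 = 6

6


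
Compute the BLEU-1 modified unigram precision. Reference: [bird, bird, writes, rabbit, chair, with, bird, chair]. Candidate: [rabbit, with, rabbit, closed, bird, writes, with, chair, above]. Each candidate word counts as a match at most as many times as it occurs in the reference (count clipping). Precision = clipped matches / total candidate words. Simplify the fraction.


Reference word counts: {'bird': 3, 'chair': 2, 'rabbit': 1, 'with': 1, 'writes': 1}
Checking each candidate word (with clipping):
  'rabbit' -> in reference (ref count 1, used 1/1) -> match (matches: 1)
  'with' -> in reference (ref count 1, used 1/1) -> match (matches: 2)
  'rabbit' -> ref count 1 already used up (1/1) -> clipped, no match (matches: 2)
  'closed' -> not in reference -> no match (matches: 2)
  'bird' -> in reference (ref count 3, used 1/3) -> match (matches: 3)
  'writes' -> in reference (ref count 1, used 1/1) -> match (matches: 4)
  'with' -> ref count 1 already used up (1/1) -> clipped, no match (matches: 4)
  'chair' -> in reference (ref count 2, used 1/2) -> match (matches: 5)
  'above' -> not in reference -> no match (matches: 5)
Clipped matches: 5, Candidate length: 9
Precision = 5/9

5/9


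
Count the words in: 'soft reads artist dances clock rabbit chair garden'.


Counting words by splitting on spaces:
  Word 1: 'soft'
  Word 2: 'reads'
  Word 3: 'artist'
  Word 4: 'dances'
  Word 5: 'clock'
  Word 6: 'rabbit'
  Word 7: 'chair'
  Word 8: 'garden'
Total words: 8

8


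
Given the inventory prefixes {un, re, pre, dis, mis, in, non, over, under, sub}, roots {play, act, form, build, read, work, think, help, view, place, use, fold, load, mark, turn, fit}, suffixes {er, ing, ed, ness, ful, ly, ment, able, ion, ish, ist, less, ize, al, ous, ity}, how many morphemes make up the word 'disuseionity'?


Segmenting 'disuseionity' against the inventory:
  'dis' -> prefix (morpheme 1)
  'use' -> root (morpheme 2)
  'ion' -> suffix (morpheme 3)
  'ity' -> suffix (morpheme 4)
Total morphemes: 4

4
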